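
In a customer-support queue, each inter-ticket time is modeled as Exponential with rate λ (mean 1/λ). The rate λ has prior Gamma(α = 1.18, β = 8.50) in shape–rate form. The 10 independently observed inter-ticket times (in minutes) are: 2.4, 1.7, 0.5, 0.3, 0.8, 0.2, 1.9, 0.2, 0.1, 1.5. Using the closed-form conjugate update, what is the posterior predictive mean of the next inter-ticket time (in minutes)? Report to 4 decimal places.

1.7780

With a Gamma(shape α, rate β) prior on the exponential rate λ, the posterior after n observations with total T = Σxᵢ is Gamma(α+n, β+T).
Sum of observations T = 9.6 minutes; n = 10.
Posterior: Gamma(1.18+10, 8.50+9.6) = Gamma(11.18, 18.10).
The predictive distribution for the next observation is Lomax; its mean is β/(α−1) = 18.10/10.18 = 1.7780.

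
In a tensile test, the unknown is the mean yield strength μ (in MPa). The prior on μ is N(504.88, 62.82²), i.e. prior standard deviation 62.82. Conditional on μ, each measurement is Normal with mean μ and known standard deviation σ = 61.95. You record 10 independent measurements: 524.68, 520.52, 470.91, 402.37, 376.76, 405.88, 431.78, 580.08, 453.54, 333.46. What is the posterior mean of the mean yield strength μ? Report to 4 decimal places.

454.8622

For Normal data with known variance σ², a Normal(μ₀, σ₀²) prior on μ is conjugate. Posterior precision = 1/σ₀² + n/σ²; posterior mean is the precision-weighted average of μ₀ and x̄.
Σxᵢ = 524.68 + 520.52 + 470.91 + 402.37 + 376.76 + 405.88 + 431.78 + 580.08 + 453.54 + 333.46 = 4499.98, so n·x̄ = 4499.98.
σ₀² = 62.82² = 3946.3524, σ² = 61.95² = 3837.8025; σ² + n·σ₀² = 3837.8025 + 10·3946.3524 = 43301.3265.
Posterior mean = (μ₀/σ₀² + n·x̄/σ²)/(1/σ₀² + n/σ²) = (σ²·μ₀ + σ₀²·n·x̄)/(σ² + n·σ₀²) = (3837.8025·504.88 + 3946.3524·4499.98)/43301.3265 = 19696136.599152/43301.3265 = 454.8622.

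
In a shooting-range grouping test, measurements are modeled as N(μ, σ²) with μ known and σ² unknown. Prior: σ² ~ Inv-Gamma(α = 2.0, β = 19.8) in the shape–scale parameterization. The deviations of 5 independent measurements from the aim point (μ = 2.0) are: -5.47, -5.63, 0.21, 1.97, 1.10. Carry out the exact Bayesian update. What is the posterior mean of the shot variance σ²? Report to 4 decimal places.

With known mean μ and an Inverse-Gamma(α, β) prior on σ², the Normal likelihood is conjugate: posterior is Inv-Gamma(α + n/2, β + Σ(xᵢ−μ)²/2).
Σ(xᵢ−μ)² = (-5.47)² + (-5.63)² + (0.21)² + (1.97)² + (1.10)² = 66.7528.
Posterior: Inv-Gamma(2.0 + 5/2, 19.8 + 66.7528/2) = Inv-Gamma(4.50, 53.17640).
E[σ²|data] = β/(α−1) = 53.17640/3.50 = 15.1933.

15.1933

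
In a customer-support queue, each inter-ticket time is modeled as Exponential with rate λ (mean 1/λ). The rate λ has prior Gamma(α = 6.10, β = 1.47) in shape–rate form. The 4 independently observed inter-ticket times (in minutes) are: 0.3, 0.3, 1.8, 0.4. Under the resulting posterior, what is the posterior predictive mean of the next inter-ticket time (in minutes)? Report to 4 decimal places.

With a Gamma(shape α, rate β) prior on the exponential rate λ, the posterior after n observations with total T = Σxᵢ is Gamma(α+n, β+T).
Sum of observations T = 2.8 minutes; n = 4.
Posterior: Gamma(6.10+4, 1.47+2.8) = Gamma(10.10, 4.27).
The predictive distribution for the next observation is Lomax; its mean is β/(α−1) = 4.27/9.10 = 0.4692.

0.4692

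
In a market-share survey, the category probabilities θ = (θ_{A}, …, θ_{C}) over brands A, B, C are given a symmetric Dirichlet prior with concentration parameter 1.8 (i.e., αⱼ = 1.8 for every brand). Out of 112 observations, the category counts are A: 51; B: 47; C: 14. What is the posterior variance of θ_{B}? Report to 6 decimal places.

0.002051

The Dirichlet prior is conjugate to the Multinomial likelihood: each posterior αⱼ = prior αⱼ + observed count nⱼ.
Posterior concentration: (52.8, 48.8, 15.8), total = 117.4.
Var[θ_j] = α_j(Σα−α_j)/((Σα)²(Σα+1)) = 48.8·68.6/(117.4²·118.4) = 0.002051.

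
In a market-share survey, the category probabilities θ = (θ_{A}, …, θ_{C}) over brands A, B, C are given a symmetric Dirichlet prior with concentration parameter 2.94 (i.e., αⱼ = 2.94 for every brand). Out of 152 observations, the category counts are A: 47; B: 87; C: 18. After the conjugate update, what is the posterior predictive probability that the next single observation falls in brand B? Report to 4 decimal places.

The Dirichlet prior is conjugate to the Multinomial likelihood: each posterior αⱼ = prior αⱼ + observed count nⱼ.
Posterior concentration: (49.94, 89.94, 20.94), total = 160.82.
P(next = B | data) = α_{B}/Σα = 0.5593.

0.5593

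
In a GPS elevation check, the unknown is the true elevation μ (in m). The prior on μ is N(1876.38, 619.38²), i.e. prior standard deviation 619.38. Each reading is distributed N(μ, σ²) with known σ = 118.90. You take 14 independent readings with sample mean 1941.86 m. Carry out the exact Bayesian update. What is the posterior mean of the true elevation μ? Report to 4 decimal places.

For Normal data with known variance σ², a Normal(μ₀, σ₀²) prior on μ is conjugate. Posterior precision = 1/σ₀² + n/σ²; posterior mean is the precision-weighted average of μ₀ and x̄.
n·x̄ = 14·1941.86 = 27186.04.
σ₀² = 619.38² = 383631.5844, σ² = 118.90² = 14137.21; σ² + n·σ₀² = 14137.21 + 14·383631.5844 = 5384979.3916.
Posterior mean = (μ₀/σ₀² + n·x̄/σ²)/(1/σ₀² + n/σ²) = (σ²·μ₀ + σ₀²·n·x̄)/(σ² + n·σ₀²) = (14137.21·1876.38 + 383631.5844·27186.04)/5384979.3916 = 10455950376.861576/5384979.3916 = 1941.6881.

1941.6881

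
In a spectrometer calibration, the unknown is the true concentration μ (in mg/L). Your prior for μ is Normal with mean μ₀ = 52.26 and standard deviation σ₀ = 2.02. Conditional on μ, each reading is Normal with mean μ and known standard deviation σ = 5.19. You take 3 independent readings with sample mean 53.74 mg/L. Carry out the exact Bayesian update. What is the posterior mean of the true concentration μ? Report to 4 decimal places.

For Normal data with known variance σ², a Normal(μ₀, σ₀²) prior on μ is conjugate. Posterior precision = 1/σ₀² + n/σ²; posterior mean is the precision-weighted average of μ₀ and x̄.
n·x̄ = 3·53.74 = 161.22.
σ₀² = 2.02² = 4.0804, σ² = 5.19² = 26.9361; σ² + n·σ₀² = 26.9361 + 3·4.0804 = 39.1773.
Posterior mean = (μ₀/σ₀² + n·x̄/σ²)/(1/σ₀² + n/σ²) = (σ²·μ₀ + σ₀²·n·x̄)/(σ² + n·σ₀²) = (26.9361·52.26 + 4.0804·161.22)/39.1773 = 2065.522674/39.1773 = 52.7224.

52.7224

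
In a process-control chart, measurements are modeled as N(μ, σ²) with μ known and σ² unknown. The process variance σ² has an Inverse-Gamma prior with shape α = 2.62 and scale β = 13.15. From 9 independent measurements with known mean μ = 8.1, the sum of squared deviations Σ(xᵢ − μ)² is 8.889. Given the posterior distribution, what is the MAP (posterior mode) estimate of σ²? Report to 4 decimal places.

With known mean μ and an Inverse-Gamma(α, β) prior on σ², the Normal likelihood is conjugate: posterior is Inv-Gamma(α + n/2, β + Σ(xᵢ−μ)²/2).
Posterior: Inv-Gamma(2.62 + 9/2, 13.15 + 8.889/2) = Inv-Gamma(7.12, 17.5945).
Mode = β/(α+1) = 17.5945/8.12 = 2.1668.

2.1668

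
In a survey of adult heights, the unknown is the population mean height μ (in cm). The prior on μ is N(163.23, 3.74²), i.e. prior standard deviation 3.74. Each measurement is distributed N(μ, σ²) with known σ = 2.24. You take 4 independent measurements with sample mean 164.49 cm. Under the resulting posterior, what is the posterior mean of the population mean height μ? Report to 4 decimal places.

164.3863

For Normal data with known variance σ², a Normal(μ₀, σ₀²) prior on μ is conjugate. Posterior precision = 1/σ₀² + n/σ²; posterior mean is the precision-weighted average of μ₀ and x̄.
n·x̄ = 4·164.49 = 657.96.
σ₀² = 3.74² = 13.9876, σ² = 2.24² = 5.0176; σ² + n·σ₀² = 5.0176 + 4·13.9876 = 60.968.
Posterior mean = (μ₀/σ₀² + n·x̄/σ²)/(1/σ₀² + n/σ²) = (σ²·μ₀ + σ₀²·n·x̄)/(σ² + n·σ₀²) = (5.0176·163.23 + 13.9876·657.96)/60.968 = 10022.304144/60.968 = 164.3863.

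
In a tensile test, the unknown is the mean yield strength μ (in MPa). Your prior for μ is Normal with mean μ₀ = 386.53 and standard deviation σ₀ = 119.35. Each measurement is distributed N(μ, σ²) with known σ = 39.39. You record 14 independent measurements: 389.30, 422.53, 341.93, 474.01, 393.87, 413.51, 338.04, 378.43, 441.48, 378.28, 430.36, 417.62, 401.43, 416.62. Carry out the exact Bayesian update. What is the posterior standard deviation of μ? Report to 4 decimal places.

10.4867

For Normal data with known variance σ², a Normal(μ₀, σ₀²) prior on μ is conjugate. Posterior precision = 1/σ₀² + n/σ²; posterior mean is the precision-weighted average of μ₀ and x̄.
σ₀² = 119.35² = 14244.4225, σ² = 39.39² = 1551.5721; σ² + n·σ₀² = 1551.5721 + 14·14244.4225 = 200973.4871.
Posterior precision = 1/σ₀² + n/σ² = 1/14244.4225 + 14/1551.5721 = (σ² + n·σ₀²)/(σ₀²σ²) = 200973.4871/(14244.4225·1551.5721); posterior variance σₙ² = σ₀²σ²/(σ² + n·σ₀²) = 14244.4225·1551.5721/200973.4871 = 109.970966.
Posterior SD = √σₙ² = √(14244.4225·1551.5721/200973.4871) = 10.4867.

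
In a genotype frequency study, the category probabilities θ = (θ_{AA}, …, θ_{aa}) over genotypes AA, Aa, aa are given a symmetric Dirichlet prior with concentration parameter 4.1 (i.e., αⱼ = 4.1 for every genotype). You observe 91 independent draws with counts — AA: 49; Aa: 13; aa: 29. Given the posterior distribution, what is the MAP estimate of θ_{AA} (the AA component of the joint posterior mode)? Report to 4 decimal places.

0.5194

The Dirichlet prior is conjugate to the Multinomial likelihood: each posterior αⱼ = prior αⱼ + observed count nⱼ.
Posterior concentration: (53.1, 17.1, 33.1), total = 103.3.
Joint mode component: (α_{AA}−1)/(Σα−K) = 52.1/100.3 = 0.5194.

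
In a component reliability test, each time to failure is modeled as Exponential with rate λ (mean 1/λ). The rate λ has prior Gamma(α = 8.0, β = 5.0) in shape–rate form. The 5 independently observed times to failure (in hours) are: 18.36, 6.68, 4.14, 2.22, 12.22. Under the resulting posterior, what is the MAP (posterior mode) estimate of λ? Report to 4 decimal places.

With a Gamma(shape α, rate β) prior on the exponential rate λ, the posterior after n observations with total T = Σxᵢ is Gamma(α+n, β+T).
Sum of observations T = 43.62 hours; n = 5.
Posterior: Gamma(8.0+5, 5.0+43.62) = Gamma(13.0, 48.62).
Mode = (α−1)/β = 0.2468.

0.2468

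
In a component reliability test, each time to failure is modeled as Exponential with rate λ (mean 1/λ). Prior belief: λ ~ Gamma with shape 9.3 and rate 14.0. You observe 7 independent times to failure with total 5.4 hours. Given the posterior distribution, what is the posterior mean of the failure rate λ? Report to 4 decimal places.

With a Gamma(shape α, rate β) prior on the exponential rate λ, the posterior after n observations with total T = Σxᵢ is Gamma(α+n, β+T).
Posterior: Gamma(9.3+7, 14.0+5.4) = Gamma(16.3, 19.4).
Posterior mean of λ = α/β = 16.3/19.4 = 0.8402.

0.8402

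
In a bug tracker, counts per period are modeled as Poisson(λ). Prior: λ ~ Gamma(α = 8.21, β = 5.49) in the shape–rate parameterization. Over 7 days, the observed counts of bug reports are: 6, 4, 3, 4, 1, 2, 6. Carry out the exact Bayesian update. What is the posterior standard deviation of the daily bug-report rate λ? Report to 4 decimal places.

With a Gamma(shape α, rate β) prior, the Poisson likelihood is conjugate: the posterior is Gamma(α + ΣXᵢ, β + n).
Sum of counts S = 26 over n = 7 days.
Posterior: Gamma(α+S, β+n) = Gamma(8.21+26, 5.49+7) = Gamma(34.21, 12.49).
SD = √α/β = √34.21/12.49 = 0.4683.

0.4683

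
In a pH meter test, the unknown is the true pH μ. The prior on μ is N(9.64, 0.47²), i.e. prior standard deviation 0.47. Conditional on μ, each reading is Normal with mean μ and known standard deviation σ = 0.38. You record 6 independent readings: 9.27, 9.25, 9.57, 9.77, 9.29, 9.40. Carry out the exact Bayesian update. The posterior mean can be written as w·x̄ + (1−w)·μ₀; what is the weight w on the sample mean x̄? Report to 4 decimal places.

For Normal data with known variance σ², a Normal(μ₀, σ₀²) prior on μ is conjugate. Posterior precision = 1/σ₀² + n/σ²; posterior mean is the precision-weighted average of μ₀ and x̄.
σ₀² = 0.47² = 0.2209, σ² = 0.38² = 0.1444. Prior precision 1/σ₀² = 1/0.2209; data precision n/σ² = 6/0.1444.
w = (n/σ²)/(1/σ₀² + n/σ²) = n·σ₀²/(σ² + n·σ₀²) = 6·0.2209/(0.1444 + 6·0.2209) = 1.3254/1.4698 = 0.9018.

0.9018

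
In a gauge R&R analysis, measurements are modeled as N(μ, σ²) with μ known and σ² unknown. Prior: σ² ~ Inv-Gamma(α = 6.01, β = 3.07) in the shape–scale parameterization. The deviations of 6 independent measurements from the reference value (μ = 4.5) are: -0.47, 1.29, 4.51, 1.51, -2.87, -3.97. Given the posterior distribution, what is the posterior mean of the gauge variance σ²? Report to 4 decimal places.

With known mean μ and an Inverse-Gamma(α, β) prior on σ², the Normal likelihood is conjugate: posterior is Inv-Gamma(α + n/2, β + Σ(xᵢ−μ)²/2).
Σ(xᵢ−μ)² = (-0.47)² + (1.29)² + (4.51)² + (1.51)² + (-2.87)² + (-3.97)² = 48.5030.
Posterior: Inv-Gamma(6.01 + 6/2, 3.07 + 48.5030/2) = Inv-Gamma(9.01, 27.32150).
E[σ²|data] = β/(α−1) = 27.32150/8.01 = 3.4109.

3.4109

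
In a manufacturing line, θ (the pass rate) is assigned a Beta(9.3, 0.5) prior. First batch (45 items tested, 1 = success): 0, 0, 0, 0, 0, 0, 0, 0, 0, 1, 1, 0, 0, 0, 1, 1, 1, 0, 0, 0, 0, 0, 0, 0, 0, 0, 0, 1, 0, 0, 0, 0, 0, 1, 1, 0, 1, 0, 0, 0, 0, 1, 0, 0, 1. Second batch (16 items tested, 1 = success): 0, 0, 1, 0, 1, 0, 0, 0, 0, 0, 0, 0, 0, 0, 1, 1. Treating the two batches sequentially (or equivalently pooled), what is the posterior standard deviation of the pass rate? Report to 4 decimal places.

The Beta prior is conjugate to a Binomial/Bernoulli likelihood; the update adds successes to α and failures to β.
After batch 1: Beta(9.3+11, 0.5+34) = Beta(20.3, 34.5).
After batch 2: Beta(20.3+4, 34.5+12) = Beta(24.3, 46.5).
Var = αβ/((α+β)²(α+β+1)) = 24.3·46.5/(70.8²·71.8) = 0.00313956; SD = √0.00313956 = 0.0560.

0.0560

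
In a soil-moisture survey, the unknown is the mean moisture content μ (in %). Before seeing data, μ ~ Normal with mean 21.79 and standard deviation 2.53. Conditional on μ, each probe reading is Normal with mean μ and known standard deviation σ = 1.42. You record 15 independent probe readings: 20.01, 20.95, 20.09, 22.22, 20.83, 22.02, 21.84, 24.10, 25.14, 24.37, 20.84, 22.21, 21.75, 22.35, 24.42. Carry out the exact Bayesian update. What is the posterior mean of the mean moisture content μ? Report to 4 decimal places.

For Normal data with known variance σ², a Normal(μ₀, σ₀²) prior on μ is conjugate. Posterior precision = 1/σ₀² + n/σ²; posterior mean is the precision-weighted average of μ₀ and x̄.
Σxᵢ = 20.01 + 20.95 + 20.09 + 22.22 + 20.83 + 22.02 + 21.84 + 24.10 + 25.14 + 24.37 + 20.84 + 22.21 + 21.75 + 22.35 + 24.42 = 333.14, so n·x̄ = 333.14.
σ₀² = 2.53² = 6.4009, σ² = 1.42² = 2.0164; σ² + n·σ₀² = 2.0164 + 15·6.4009 = 98.0299.
Posterior mean = (μ₀/σ₀² + n·x̄/σ²)/(1/σ₀² + n/σ²) = (σ²·μ₀ + σ₀²·n·x̄)/(σ² + n·σ₀²) = (2.0164·21.79 + 6.4009·333.14)/98.0299 = 2176.333182/98.0299 = 22.2007.

22.2007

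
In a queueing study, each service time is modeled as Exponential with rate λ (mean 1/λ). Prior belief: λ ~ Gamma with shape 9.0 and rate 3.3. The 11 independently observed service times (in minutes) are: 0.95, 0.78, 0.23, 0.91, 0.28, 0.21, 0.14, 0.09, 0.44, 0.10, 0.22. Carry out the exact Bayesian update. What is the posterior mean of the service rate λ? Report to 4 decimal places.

With a Gamma(shape α, rate β) prior on the exponential rate λ, the posterior after n observations with total T = Σxᵢ is Gamma(α+n, β+T).
Sum of observations T = 4.35 minutes; n = 11.
Posterior: Gamma(9.0+11, 3.3+4.35) = Gamma(20.0, 7.65).
Posterior mean of λ = α/β = 20.0/7.65 = 2.6144.

2.6144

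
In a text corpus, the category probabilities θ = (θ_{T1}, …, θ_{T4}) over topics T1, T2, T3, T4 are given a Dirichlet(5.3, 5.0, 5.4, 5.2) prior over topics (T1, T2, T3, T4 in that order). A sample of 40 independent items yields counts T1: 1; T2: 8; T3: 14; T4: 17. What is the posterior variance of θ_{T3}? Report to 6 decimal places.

0.003507

The Dirichlet prior is conjugate to the Multinomial likelihood: each posterior αⱼ = prior αⱼ + observed count nⱼ.
Posterior concentration: (6.3, 13.0, 19.4, 22.2), total = 60.9.
Var[θ_j] = α_j(Σα−α_j)/((Σα)²(Σα+1)) = 19.4·41.5/(60.9²·61.9) = 0.003507.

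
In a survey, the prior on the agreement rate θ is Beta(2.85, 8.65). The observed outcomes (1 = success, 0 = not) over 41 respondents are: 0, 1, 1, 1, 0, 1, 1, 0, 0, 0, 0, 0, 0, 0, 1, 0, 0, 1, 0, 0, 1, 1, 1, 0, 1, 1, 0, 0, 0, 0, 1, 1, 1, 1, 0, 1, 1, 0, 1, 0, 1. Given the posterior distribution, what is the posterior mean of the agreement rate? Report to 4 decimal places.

The Beta prior is conjugate to a Binomial/Bernoulli likelihood; the update adds successes to α and failures to β.
Posterior: Beta(α+k, β+n−k) = Beta(2.85+20, 8.65+21) = Beta(22.85, 29.65).
Posterior mean = α/(α+β) = 22.85/52.50 = 0.4352.

0.4352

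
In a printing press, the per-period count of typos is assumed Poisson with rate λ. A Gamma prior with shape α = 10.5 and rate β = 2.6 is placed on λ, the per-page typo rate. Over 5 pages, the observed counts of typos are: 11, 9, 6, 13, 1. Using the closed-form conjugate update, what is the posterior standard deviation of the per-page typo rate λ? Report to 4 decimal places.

With a Gamma(shape α, rate β) prior, the Poisson likelihood is conjugate: the posterior is Gamma(α + ΣXᵢ, β + n).
Sum of counts S = 40 over n = 5 pages.
Posterior: Gamma(α+S, β+n) = Gamma(10.5+40, 2.6+5) = Gamma(50.5, 7.6).
SD = √α/β = √50.5/7.6 = 0.9350.

0.9350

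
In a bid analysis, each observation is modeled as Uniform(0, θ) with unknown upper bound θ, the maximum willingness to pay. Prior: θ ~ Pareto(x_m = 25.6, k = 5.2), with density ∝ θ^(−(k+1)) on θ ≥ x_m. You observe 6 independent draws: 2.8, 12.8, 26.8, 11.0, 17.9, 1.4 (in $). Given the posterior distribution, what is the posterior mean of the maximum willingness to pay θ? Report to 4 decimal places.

A Pareto(scale x_m, shape k) prior on the upper bound θ of Uniform(0, θ) is conjugate: posterior is Pareto(max(x_m, max xᵢ), k + n).
Sample maximum = 26.8; prior scale x_m = 25.6 → posterior scale = max = 26.8.
Posterior shape = 5.2 + 6 = 11.2.
E[θ|data] = k·x_m/(k−1) = 11.2·26.8/10.2 = 29.4275.

29.4275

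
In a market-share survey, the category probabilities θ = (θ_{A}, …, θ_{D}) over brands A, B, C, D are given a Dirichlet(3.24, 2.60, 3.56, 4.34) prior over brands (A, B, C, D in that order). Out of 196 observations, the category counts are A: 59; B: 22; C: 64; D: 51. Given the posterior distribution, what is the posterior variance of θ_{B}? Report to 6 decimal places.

0.000491

The Dirichlet prior is conjugate to the Multinomial likelihood: each posterior αⱼ = prior αⱼ + observed count nⱼ.
Posterior concentration: (62.24, 24.60, 67.56, 55.34), total = 209.74.
Var[θ_j] = α_j(Σα−α_j)/((Σα)²(Σα+1)) = 24.60·185.14/(209.74²·210.74) = 0.000491.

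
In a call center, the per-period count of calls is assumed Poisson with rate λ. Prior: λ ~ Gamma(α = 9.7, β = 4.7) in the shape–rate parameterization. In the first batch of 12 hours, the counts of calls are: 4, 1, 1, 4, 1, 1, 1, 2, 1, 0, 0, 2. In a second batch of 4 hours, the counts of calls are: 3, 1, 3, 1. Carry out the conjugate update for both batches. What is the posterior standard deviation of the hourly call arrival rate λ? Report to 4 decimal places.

With a Gamma(shape α, rate β) prior, the Poisson likelihood is conjugate: the posterior is Gamma(α + ΣXᵢ, β + n).
Batch 1: sum of counts S = 18 over n = 12 hours.
After batch 1: Gamma(α+S, β+n) = Gamma(9.7+18, 4.7+12) = Gamma(27.7, 16.7).
Batch 2: sum of counts S = 8 over n = 4 hours.
After batch 2: Gamma(α+S, β+n) = Gamma(27.7+8, 16.7+4) = Gamma(35.7, 20.7).
SD = √α/β = √35.7/20.7 = 0.2886.

0.2886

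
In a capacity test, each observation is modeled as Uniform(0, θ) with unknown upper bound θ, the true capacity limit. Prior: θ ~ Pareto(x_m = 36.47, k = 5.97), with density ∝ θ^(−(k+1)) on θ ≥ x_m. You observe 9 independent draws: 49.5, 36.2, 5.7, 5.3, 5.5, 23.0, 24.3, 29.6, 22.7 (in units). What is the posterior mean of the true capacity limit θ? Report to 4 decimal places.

A Pareto(scale x_m, shape k) prior on the upper bound θ of Uniform(0, θ) is conjugate: posterior is Pareto(max(x_m, max xᵢ), k + n).
Sample maximum = 49.5; prior scale x_m = 36.47 → posterior scale = max = 49.50.
Posterior shape = 5.97 + 9 = 14.97.
E[θ|data] = k·x_m/(k−1) = 14.97·49.50/13.97 = 53.0433.

53.0433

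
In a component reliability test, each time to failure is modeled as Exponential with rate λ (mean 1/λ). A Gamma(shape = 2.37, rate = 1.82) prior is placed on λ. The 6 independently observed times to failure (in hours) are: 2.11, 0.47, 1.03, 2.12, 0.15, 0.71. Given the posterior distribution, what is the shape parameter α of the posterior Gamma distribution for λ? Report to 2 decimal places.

With a Gamma(shape α, rate β) prior on the exponential rate λ, the posterior after n observations with total T = Σxᵢ is Gamma(α+n, β+T).
Sum of observations T = 6.59 hours; n = 6.
Posterior: Gamma(2.37+6, 1.82+6.59) = Gamma(8.37, 8.41).
Posterior α = 8.37.

8.37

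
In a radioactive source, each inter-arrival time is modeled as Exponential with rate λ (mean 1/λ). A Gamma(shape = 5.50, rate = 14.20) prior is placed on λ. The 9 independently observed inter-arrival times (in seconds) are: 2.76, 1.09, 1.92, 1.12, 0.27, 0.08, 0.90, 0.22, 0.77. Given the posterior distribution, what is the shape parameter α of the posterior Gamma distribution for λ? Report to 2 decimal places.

With a Gamma(shape α, rate β) prior on the exponential rate λ, the posterior after n observations with total T = Σxᵢ is Gamma(α+n, β+T).
Sum of observations T = 9.13 seconds; n = 9.
Posterior: Gamma(5.50+9, 14.20+9.13) = Gamma(14.50, 23.33).
Posterior α = 14.50.

14.50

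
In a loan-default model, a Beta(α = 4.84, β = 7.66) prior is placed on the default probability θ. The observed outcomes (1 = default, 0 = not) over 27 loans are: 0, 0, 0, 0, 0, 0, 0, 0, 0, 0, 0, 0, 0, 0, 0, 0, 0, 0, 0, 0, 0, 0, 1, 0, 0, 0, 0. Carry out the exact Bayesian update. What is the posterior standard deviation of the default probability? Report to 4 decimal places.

The Beta prior is conjugate to a Binomial/Bernoulli likelihood; the update adds successes to α and failures to β.
Posterior: Beta(α+k, β+n−k) = Beta(4.84+1, 7.66+26) = Beta(5.84, 33.66).
Var = αβ/((α+β)²(α+β+1)) = 5.84·33.66/(39.50²·40.50) = 0.00311084; SD = √0.00311084 = 0.0558.

0.0558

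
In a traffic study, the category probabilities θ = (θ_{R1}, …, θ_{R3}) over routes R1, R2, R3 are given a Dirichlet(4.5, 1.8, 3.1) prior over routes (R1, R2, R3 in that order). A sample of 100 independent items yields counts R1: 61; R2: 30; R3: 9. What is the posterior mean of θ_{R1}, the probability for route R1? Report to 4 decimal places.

0.5987

The Dirichlet prior is conjugate to the Multinomial likelihood: each posterior αⱼ = prior αⱼ + observed count nⱼ.
Posterior concentration: (65.5, 31.8, 12.1), total = 109.4.
E[θ_{R1}|data] = α_{R1}/Σα = 65.5/109.4 = 0.5987.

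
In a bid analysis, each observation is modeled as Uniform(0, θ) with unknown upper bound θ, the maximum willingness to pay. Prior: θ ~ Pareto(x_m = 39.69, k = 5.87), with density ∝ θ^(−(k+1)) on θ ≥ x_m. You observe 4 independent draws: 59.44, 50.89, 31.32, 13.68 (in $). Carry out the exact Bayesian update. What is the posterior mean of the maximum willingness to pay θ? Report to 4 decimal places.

A Pareto(scale x_m, shape k) prior on the upper bound θ of Uniform(0, θ) is conjugate: posterior is Pareto(max(x_m, max xᵢ), k + n).
Sample maximum = 59.44; prior scale x_m = 39.69 → posterior scale = max = 59.44.
Posterior shape = 5.87 + 4 = 9.87.
E[θ|data] = k·x_m/(k−1) = 9.87·59.44/8.87 = 66.1412.

66.1412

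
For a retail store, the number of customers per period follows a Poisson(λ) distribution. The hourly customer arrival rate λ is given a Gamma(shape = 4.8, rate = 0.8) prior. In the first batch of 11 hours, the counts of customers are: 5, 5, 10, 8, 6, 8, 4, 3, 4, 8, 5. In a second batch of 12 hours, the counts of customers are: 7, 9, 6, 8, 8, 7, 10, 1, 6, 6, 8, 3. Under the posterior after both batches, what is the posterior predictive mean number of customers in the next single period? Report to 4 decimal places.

6.2941

With a Gamma(shape α, rate β) prior, the Poisson likelihood is conjugate: the posterior is Gamma(α + ΣXᵢ, β + n).
Batch 1: sum of counts S = 66 over n = 11 hours.
After batch 1: Gamma(α+S, β+n) = Gamma(4.8+66, 0.8+11) = Gamma(70.8, 11.8).
Batch 2: sum of counts S = 79 over n = 12 hours.
After batch 2: Gamma(α+S, β+n) = Gamma(70.8+79, 11.8+12) = Gamma(149.8, 23.8).
The predictive distribution for one future period is NegBinom with mean α/β = 6.2941.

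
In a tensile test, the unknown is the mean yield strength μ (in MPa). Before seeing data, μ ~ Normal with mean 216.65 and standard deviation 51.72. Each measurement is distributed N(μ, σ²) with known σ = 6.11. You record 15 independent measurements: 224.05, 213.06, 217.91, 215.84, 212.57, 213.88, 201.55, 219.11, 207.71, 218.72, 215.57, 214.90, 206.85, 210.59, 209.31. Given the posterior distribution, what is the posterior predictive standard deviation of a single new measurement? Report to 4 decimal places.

6.3102

For Normal data with known variance σ², a Normal(μ₀, σ₀²) prior on μ is conjugate. Posterior precision = 1/σ₀² + n/σ²; posterior mean is the precision-weighted average of μ₀ and x̄.
σ₀² = 51.72² = 2674.9584, σ² = 6.11² = 37.3321; σ² + n·σ₀² = 37.3321 + 15·2674.9584 = 40161.7081.
Posterior precision = 1/σ₀² + n/σ² = 1/2674.9584 + 15/37.3321 = (σ² + n·σ₀²)/(σ₀²σ²) = 40161.7081/(2674.9584·37.3321); posterior variance σₙ² = σ₀²σ²/(σ² + n·σ₀²) = 2674.9584·37.3321/40161.7081 = 2.486493.
Predictive variance for one new observation = σₙ² + σ² = 2674.9584·37.3321/40161.7081 + 37.3321 = σ²·(σ₀² + 40161.7081)/40161.7081 = 37.3321·42836.6665/40161.7081 = 39.818593; SD = √(37.3321·42836.6665/40161.7081) = 6.3102.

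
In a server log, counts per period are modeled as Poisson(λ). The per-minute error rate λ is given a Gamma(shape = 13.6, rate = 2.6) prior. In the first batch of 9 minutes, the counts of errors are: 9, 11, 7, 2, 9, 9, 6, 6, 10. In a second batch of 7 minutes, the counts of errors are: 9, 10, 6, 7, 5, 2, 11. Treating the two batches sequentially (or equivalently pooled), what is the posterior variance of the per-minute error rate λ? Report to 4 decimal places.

0.3833

With a Gamma(shape α, rate β) prior, the Poisson likelihood is conjugate: the posterior is Gamma(α + ΣXᵢ, β + n).
Batch 1: sum of counts S = 69 over n = 9 minutes.
After batch 1: Gamma(α+S, β+n) = Gamma(13.6+69, 2.6+9) = Gamma(82.6, 11.6).
Batch 2: sum of counts S = 50 over n = 7 minutes.
After batch 2: Gamma(α+S, β+n) = Gamma(82.6+50, 11.6+7) = Gamma(132.6, 18.6).
Var = α/β² = 132.6/18.6² = 0.3833.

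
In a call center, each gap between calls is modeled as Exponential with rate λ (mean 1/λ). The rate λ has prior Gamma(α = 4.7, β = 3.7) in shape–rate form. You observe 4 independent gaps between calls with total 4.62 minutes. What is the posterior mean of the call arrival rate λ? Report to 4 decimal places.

With a Gamma(shape α, rate β) prior on the exponential rate λ, the posterior after n observations with total T = Σxᵢ is Gamma(α+n, β+T).
Posterior: Gamma(4.7+4, 3.7+4.62) = Gamma(8.7, 8.32).
Posterior mean of λ = α/β = 8.7/8.32 = 1.0457.

1.0457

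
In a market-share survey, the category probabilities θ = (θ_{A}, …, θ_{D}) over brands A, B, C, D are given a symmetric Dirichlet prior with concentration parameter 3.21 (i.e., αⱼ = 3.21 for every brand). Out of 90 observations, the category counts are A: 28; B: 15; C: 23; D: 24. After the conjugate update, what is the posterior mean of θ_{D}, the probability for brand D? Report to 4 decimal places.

0.2646

The Dirichlet prior is conjugate to the Multinomial likelihood: each posterior αⱼ = prior αⱼ + observed count nⱼ.
Posterior concentration: (31.21, 18.21, 26.21, 27.21), total = 102.84.
E[θ_{D}|data] = α_{D}/Σα = 27.21/102.84 = 0.2646.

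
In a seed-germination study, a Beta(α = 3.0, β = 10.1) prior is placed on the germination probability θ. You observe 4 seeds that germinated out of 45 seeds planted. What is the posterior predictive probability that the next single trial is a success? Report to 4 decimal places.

0.1205

The Beta prior is conjugate to a Binomial/Bernoulli likelihood; the update adds successes to α and failures to β.
Posterior: Beta(α+k, β+n−k) = Beta(3.0+4, 10.1+41) = Beta(7.0, 51.1).
For a single future Bernoulli trial, P(success | data) = α/(α+β) = 0.1205.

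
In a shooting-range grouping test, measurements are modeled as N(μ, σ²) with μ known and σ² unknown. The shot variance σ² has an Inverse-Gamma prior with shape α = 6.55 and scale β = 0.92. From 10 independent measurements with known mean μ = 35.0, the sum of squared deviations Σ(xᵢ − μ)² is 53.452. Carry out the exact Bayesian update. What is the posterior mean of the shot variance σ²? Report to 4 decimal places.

With known mean μ and an Inverse-Gamma(α, β) prior on σ², the Normal likelihood is conjugate: posterior is Inv-Gamma(α + n/2, β + Σ(xᵢ−μ)²/2).
Posterior: Inv-Gamma(6.55 + 10/2, 0.92 + 53.452/2) = Inv-Gamma(11.55, 27.6460).
E[σ²|data] = β/(α−1) = 27.6460/10.55 = 2.6205.

2.6205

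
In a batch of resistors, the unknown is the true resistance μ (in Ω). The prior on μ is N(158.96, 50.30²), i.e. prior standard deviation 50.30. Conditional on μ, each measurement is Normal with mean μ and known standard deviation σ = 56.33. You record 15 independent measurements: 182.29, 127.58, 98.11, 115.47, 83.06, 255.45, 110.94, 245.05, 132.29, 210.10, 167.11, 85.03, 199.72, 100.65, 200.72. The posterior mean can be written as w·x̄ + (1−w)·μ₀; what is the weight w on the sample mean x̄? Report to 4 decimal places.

0.9228

For Normal data with known variance σ², a Normal(μ₀, σ₀²) prior on μ is conjugate. Posterior precision = 1/σ₀² + n/σ²; posterior mean is the precision-weighted average of μ₀ and x̄.
σ₀² = 50.30² = 2530.09, σ² = 56.33² = 3173.0689. Prior precision 1/σ₀² = 1/2530.09; data precision n/σ² = 15/3173.0689.
w = (n/σ²)/(1/σ₀² + n/σ²) = n·σ₀²/(σ² + n·σ₀²) = 15·2530.09/(3173.0689 + 15·2530.09) = 37951.35/41124.4189 = 0.9228.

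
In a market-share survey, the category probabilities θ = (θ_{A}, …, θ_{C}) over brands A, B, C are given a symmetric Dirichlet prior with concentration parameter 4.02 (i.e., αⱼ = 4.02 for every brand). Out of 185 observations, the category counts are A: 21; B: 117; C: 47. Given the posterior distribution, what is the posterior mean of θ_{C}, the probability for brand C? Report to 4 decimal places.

The Dirichlet prior is conjugate to the Multinomial likelihood: each posterior αⱼ = prior αⱼ + observed count nⱼ.
Posterior concentration: (25.02, 121.02, 51.02), total = 197.06.
E[θ_{C}|data] = α_{C}/Σα = 51.02/197.06 = 0.2589.

0.2589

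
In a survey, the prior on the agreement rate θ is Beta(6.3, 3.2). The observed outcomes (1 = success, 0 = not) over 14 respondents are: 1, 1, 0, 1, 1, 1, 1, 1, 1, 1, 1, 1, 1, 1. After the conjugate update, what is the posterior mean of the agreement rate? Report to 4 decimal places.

The Beta prior is conjugate to a Binomial/Bernoulli likelihood; the update adds successes to α and failures to β.
Posterior: Beta(α+k, β+n−k) = Beta(6.3+13, 3.2+1) = Beta(19.3, 4.2).
Posterior mean = α/(α+β) = 19.3/23.5 = 0.8213.

0.8213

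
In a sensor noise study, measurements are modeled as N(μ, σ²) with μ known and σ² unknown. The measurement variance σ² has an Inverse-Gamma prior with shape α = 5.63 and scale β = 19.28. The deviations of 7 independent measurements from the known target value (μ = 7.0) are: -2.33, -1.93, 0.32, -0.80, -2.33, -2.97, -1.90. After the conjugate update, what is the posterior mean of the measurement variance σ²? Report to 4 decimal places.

4.0785

With known mean μ and an Inverse-Gamma(α, β) prior on σ², the Normal likelihood is conjugate: posterior is Inv-Gamma(α + n/2, β + Σ(xᵢ−μ)²/2).
Σ(xᵢ−μ)² = (-2.33)² + (-1.93)² + (0.32)² + (-0.80)² + (-2.33)² + (-2.97)² + (-1.90)² = 27.7560.
Posterior: Inv-Gamma(5.63 + 7/2, 19.28 + 27.7560/2) = Inv-Gamma(9.13, 33.15800).
E[σ²|data] = β/(α−1) = 33.15800/8.13 = 4.0785.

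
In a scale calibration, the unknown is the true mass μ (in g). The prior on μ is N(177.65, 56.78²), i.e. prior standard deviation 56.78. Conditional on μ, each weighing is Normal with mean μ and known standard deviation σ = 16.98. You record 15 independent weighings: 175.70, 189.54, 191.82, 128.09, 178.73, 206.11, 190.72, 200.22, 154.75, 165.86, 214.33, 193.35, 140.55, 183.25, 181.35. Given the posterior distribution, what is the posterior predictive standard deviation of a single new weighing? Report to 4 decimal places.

For Normal data with known variance σ², a Normal(μ₀, σ₀²) prior on μ is conjugate. Posterior precision = 1/σ₀² + n/σ²; posterior mean is the precision-weighted average of μ₀ and x̄.
σ₀² = 56.78² = 3223.9684, σ² = 16.98² = 288.3204; σ² + n·σ₀² = 288.3204 + 15·3223.9684 = 48647.8464.
Posterior precision = 1/σ₀² + n/σ² = 1/3223.9684 + 15/288.3204 = (σ² + n·σ₀²)/(σ₀²σ²) = 48647.8464/(3223.9684·288.3204); posterior variance σₙ² = σ₀²σ²/(σ² + n·σ₀²) = 3223.9684·288.3204/48647.8464 = 19.107441.
Predictive variance for one new observation = σₙ² + σ² = 3223.9684·288.3204/48647.8464 + 288.3204 = σ²·(σ₀² + 48647.8464)/48647.8464 = 288.3204·51871.8148/48647.8464 = 307.427841; SD = √(288.3204·51871.8148/48647.8464) = 17.5336.

17.5336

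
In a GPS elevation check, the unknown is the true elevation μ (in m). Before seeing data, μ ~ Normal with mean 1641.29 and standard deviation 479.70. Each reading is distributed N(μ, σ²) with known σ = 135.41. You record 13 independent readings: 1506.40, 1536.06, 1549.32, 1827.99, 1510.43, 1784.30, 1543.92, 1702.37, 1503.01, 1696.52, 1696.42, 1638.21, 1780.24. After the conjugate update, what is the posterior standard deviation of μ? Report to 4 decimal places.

For Normal data with known variance σ², a Normal(μ₀, σ₀²) prior on μ is conjugate. Posterior precision = 1/σ₀² + n/σ²; posterior mean is the precision-weighted average of μ₀ and x̄.
σ₀² = 479.70² = 230112.09, σ² = 135.41² = 18335.8681; σ² + n·σ₀² = 18335.8681 + 13·230112.09 = 3009793.0381.
Posterior precision = 1/σ₀² + n/σ² = 1/230112.09 + 13/18335.8681 = (σ² + n·σ₀²)/(σ₀²σ²) = 3009793.0381/(230112.09·18335.8681); posterior variance σₙ² = σ₀²σ²/(σ² + n·σ₀²) = 230112.09·18335.8681/3009793.0381 = 1401.858825.
Posterior SD = √σₙ² = √(230112.09·18335.8681/3009793.0381) = 37.4414.

37.4414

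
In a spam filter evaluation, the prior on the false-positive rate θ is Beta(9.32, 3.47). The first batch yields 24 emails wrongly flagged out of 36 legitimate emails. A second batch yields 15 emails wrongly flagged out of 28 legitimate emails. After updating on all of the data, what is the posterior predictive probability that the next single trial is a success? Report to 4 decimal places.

The Beta prior is conjugate to a Binomial/Bernoulli likelihood; the update adds successes to α and failures to β.
After batch 1: Beta(9.32+24, 3.47+12) = Beta(33.32, 15.47).
After batch 2: Beta(33.32+15, 15.47+13) = Beta(48.32, 28.47).
For a single future Bernoulli trial, P(success | data) = α/(α+β) = 0.6292.

0.6292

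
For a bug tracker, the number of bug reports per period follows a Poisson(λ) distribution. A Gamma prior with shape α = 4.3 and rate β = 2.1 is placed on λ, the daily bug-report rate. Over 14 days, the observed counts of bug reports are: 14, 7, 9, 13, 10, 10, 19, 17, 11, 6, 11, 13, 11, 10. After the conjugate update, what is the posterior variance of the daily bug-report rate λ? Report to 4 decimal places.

With a Gamma(shape α, rate β) prior, the Poisson likelihood is conjugate: the posterior is Gamma(α + ΣXᵢ, β + n).
Sum of counts S = 161 over n = 14 days.
Posterior: Gamma(α+S, β+n) = Gamma(4.3+161, 2.1+14) = Gamma(165.3, 16.1).
Var = α/β² = 165.3/16.1² = 0.6377.

0.6377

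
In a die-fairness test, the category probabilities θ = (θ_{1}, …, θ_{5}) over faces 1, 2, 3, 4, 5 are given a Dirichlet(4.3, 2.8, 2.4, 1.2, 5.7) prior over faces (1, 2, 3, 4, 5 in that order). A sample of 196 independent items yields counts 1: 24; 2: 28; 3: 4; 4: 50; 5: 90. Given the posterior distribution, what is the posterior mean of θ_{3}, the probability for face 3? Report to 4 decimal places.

The Dirichlet prior is conjugate to the Multinomial likelihood: each posterior αⱼ = prior αⱼ + observed count nⱼ.
Posterior concentration: (28.3, 30.8, 6.4, 51.2, 95.7), total = 212.4.
E[θ_{3}|data] = α_{3}/Σα = 6.4/212.4 = 0.0301.

0.0301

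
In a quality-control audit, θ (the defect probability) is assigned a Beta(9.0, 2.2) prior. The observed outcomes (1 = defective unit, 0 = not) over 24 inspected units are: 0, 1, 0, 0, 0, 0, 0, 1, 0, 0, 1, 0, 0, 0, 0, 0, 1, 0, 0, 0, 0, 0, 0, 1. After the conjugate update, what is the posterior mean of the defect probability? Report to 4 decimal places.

0.3977

The Beta prior is conjugate to a Binomial/Bernoulli likelihood; the update adds successes to α and failures to β.
Posterior: Beta(α+k, β+n−k) = Beta(9.0+5, 2.2+19) = Beta(14.0, 21.2).
Posterior mean = α/(α+β) = 14.0/35.2 = 0.3977.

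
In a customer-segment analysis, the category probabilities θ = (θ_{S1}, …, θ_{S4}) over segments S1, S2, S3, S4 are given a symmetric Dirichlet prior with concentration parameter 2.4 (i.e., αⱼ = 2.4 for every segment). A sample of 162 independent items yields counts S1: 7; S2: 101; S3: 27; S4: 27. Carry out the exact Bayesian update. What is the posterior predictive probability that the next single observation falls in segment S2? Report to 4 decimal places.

0.6026

The Dirichlet prior is conjugate to the Multinomial likelihood: each posterior αⱼ = prior αⱼ + observed count nⱼ.
Posterior concentration: (9.4, 103.4, 29.4, 29.4), total = 171.6.
P(next = S2 | data) = α_{S2}/Σα = 0.6026.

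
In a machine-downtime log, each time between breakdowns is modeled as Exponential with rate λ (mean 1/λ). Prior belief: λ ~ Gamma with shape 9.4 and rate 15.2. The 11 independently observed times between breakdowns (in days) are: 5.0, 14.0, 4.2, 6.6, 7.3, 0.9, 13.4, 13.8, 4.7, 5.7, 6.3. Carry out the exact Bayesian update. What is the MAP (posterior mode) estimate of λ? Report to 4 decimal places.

With a Gamma(shape α, rate β) prior on the exponential rate λ, the posterior after n observations with total T = Σxᵢ is Gamma(α+n, β+T).
Sum of observations T = 81.9 days; n = 11.
Posterior: Gamma(9.4+11, 15.2+81.9) = Gamma(20.4, 97.1).
Mode = (α−1)/β = 0.1998.

0.1998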